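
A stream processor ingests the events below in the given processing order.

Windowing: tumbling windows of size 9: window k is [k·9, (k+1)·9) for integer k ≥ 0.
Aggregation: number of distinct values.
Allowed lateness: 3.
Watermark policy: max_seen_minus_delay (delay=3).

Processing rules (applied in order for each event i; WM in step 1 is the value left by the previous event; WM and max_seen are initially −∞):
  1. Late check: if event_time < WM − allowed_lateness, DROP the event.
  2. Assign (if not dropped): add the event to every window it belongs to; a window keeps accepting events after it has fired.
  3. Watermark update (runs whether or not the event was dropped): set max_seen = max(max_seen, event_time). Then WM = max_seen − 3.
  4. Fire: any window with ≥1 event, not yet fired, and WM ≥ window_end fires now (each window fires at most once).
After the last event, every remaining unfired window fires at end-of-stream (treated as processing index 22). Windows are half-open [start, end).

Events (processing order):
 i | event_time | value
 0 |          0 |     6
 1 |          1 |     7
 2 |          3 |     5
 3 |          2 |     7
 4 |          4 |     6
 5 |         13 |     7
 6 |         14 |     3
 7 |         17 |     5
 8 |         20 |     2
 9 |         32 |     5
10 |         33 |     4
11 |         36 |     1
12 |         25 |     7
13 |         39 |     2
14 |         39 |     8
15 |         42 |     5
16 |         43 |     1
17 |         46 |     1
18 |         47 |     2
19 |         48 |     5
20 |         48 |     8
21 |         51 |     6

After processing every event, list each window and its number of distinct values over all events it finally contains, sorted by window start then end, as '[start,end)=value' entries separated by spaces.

i=0 t=0 v=6: → [0,9); WM=-3
i=1 t=1 v=7: → [0,9); WM=-2
i=2 t=3 v=5: → [0,9); WM=0
i=3 t=2 v=7: → [0,9); WM=0
i=4 t=4 v=6: → [0,9); WM=1
i=5 t=13 v=7: → [9,18); WM=10; [0,9) fires=3
i=6 t=14 v=3: → [9,18); WM=11
i=7 t=17 v=5: → [9,18); WM=14
i=8 t=20 v=2: → [18,27); WM=17
i=9 t=32 v=5: → [27,36); WM=29; [9,18) fires=3 [18,27) fires=1
i=10 t=33 v=4: → [27,36); WM=30
i=11 t=36 v=1: → [36,45); WM=33
i=12 t=25 v=7: DROP (t<33-3); WM=33
i=13 t=39 v=2: → [36,45); WM=36; [27,36) fires=2
i=14 t=39 v=8: → [36,45); WM=36
i=15 t=42 v=5: → [36,45); WM=39
i=16 t=43 v=1: → [36,45); WM=40
i=17 t=46 v=1: → [45,54); WM=43
i=18 t=47 v=2: → [45,54); WM=44
i=19 t=48 v=5: → [45,54); WM=45; [36,45) fires=4
i=20 t=48 v=8: → [45,54); WM=45
i=21 t=51 v=6: → [45,54); WM=48

[0,9)=3 [9,18)=3 [18,27)=1 [27,36)=2 [36,45)=4 [45,54)=5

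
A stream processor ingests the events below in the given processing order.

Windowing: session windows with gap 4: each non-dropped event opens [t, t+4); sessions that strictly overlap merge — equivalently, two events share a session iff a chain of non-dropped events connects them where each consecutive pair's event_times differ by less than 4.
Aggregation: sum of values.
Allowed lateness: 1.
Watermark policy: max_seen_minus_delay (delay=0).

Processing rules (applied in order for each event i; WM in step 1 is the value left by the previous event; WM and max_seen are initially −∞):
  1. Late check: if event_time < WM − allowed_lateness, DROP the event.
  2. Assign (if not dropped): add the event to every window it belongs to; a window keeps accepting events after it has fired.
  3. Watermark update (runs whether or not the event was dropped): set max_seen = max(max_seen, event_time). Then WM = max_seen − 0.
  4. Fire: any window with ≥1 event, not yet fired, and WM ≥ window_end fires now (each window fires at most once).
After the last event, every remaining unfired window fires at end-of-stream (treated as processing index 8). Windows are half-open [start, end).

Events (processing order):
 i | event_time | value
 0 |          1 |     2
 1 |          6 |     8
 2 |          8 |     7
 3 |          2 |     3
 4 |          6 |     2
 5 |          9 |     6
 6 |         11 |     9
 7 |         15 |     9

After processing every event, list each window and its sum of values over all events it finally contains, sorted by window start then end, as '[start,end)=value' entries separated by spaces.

i=0 t=1 v=2: → [1,5); WM=1
i=1 t=6 v=8: → [6,10); WM=6
i=2 t=8 v=7: → [6,12); WM=8
i=3 t=2 v=3: DROP (t<8-1); WM=8
i=4 t=6 v=2: DROP (t<8-1); WM=8
i=5 t=9 v=6: → [6,13); WM=9
i=6 t=11 v=9: → [6,15); WM=11
i=7 t=15 v=9: → [15,19); WM=15

[1,5)=2 [6,15)=30 [15,19)=9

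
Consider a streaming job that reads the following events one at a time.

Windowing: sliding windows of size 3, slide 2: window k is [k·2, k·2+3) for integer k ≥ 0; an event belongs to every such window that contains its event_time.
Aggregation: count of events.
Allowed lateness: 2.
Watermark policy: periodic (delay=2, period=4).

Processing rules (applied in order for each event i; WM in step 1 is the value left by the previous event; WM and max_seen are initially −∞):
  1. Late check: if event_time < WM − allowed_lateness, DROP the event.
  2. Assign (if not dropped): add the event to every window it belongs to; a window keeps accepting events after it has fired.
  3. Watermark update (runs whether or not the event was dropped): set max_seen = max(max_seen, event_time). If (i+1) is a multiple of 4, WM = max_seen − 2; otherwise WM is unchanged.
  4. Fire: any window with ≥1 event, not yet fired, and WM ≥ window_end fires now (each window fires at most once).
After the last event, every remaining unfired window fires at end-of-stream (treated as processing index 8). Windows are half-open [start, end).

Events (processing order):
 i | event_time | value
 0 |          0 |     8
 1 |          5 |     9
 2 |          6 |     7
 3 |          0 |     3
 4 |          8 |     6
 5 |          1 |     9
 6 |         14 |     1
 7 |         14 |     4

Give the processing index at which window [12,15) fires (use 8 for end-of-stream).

8

i=0 t=0 v=8: → [0,3); WM=−∞
i=1 t=5 v=9: → [4,7); WM=−∞
i=2 t=6 v=7: → [6,9),[4,7); WM=−∞
i=3 t=0 v=3: → [0,3); WM=4; [0,3) fires=2
i=4 t=8 v=6: → [8,11),[6,9); WM=4
i=5 t=1 v=9: DROP (t<4-2); WM=4
i=6 t=14 v=1: → [14,17),[12,15); WM=4
i=7 t=14 v=4: → [14,17),[12,15); WM=12; [4,7) fires=2 [6,9) fires=2 [8,11) fires=1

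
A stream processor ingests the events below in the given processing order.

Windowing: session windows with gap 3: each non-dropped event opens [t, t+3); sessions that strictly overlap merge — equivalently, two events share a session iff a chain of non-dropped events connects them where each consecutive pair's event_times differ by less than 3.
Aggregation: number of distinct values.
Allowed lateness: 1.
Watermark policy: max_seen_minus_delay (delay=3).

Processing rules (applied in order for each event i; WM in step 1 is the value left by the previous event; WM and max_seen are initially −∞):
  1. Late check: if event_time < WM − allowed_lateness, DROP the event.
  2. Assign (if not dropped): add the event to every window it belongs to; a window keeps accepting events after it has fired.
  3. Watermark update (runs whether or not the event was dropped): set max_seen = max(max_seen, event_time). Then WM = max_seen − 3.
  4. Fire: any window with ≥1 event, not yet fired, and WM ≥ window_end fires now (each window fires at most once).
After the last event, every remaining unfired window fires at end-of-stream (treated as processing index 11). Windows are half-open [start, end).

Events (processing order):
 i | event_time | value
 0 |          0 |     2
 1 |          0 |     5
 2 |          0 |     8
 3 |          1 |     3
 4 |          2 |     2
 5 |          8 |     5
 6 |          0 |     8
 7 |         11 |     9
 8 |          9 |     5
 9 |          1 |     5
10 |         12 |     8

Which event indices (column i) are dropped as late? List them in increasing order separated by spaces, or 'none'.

6 9

i=0 t=0 v=2: → [0,3); WM=-3
i=1 t=0 v=5: → [0,3); WM=-3
i=2 t=0 v=8: → [0,3); WM=-3
i=3 t=1 v=3: → [0,4); WM=-2
i=4 t=2 v=2: → [0,5); WM=-1
i=5 t=8 v=5: → [8,11); WM=5
i=6 t=0 v=8: DROP (t<5-1); WM=5
i=7 t=11 v=9: → [11,14); WM=8
i=8 t=9 v=5: → [8,14); WM=8
i=9 t=1 v=5: DROP (t<8-1); WM=8
i=10 t=12 v=8: → [8,15); WM=9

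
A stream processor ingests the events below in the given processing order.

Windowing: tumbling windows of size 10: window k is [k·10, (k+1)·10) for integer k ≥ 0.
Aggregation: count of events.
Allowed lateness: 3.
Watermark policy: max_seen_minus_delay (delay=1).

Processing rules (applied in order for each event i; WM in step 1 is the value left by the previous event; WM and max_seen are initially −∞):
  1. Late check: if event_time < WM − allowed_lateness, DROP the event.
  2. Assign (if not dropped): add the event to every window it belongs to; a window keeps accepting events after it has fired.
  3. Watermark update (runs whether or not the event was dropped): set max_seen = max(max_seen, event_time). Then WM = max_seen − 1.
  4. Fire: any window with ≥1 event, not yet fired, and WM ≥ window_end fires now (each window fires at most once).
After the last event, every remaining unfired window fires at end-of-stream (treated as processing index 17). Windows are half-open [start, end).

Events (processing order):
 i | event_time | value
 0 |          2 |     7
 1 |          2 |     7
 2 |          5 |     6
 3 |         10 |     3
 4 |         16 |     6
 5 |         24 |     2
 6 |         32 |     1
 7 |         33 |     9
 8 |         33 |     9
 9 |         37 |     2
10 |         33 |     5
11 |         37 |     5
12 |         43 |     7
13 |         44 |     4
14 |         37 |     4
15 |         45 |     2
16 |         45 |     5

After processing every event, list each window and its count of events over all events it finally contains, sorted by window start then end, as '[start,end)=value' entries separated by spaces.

i=0 t=2 v=7: → [0,10); WM=1
i=1 t=2 v=7: → [0,10); WM=1
i=2 t=5 v=6: → [0,10); WM=4
i=3 t=10 v=3: → [10,20); WM=9
i=4 t=16 v=6: → [10,20); WM=15; [0,10) fires=3
i=5 t=24 v=2: → [20,30); WM=23; [10,20) fires=2
i=6 t=32 v=1: → [30,40); WM=31; [20,30) fires=1
i=7 t=33 v=9: → [30,40); WM=32
i=8 t=33 v=9: → [30,40); WM=32
i=9 t=37 v=2: → [30,40); WM=36
i=10 t=33 v=5: → [30,40); WM=36
i=11 t=37 v=5: → [30,40); WM=36
i=12 t=43 v=7: → [40,50); WM=42; [30,40) fires=6
i=13 t=44 v=4: → [40,50); WM=43
i=14 t=37 v=4: DROP (t<43-3); WM=43
i=15 t=45 v=2: → [40,50); WM=44
i=16 t=45 v=5: → [40,50); WM=44

[0,10)=3 [10,20)=2 [20,30)=1 [30,40)=6 [40,50)=4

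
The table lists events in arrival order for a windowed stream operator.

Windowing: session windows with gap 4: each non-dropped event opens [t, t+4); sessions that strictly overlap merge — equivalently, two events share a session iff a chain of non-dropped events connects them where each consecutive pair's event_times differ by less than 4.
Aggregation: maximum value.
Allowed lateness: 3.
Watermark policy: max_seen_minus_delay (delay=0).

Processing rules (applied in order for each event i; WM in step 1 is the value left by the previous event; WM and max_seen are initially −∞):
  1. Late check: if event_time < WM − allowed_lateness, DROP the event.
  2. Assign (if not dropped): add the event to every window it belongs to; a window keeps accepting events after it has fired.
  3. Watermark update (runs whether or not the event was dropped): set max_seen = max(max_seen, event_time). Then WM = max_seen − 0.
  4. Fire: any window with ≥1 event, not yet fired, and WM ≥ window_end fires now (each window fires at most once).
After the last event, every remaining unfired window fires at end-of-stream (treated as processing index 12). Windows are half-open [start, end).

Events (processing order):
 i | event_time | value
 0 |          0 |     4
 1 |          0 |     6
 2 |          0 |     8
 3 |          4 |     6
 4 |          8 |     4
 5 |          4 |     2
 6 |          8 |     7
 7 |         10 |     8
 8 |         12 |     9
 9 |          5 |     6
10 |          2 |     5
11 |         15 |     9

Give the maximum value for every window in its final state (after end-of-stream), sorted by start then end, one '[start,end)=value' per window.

[0,4)=8 [4,8)=6 [8,19)=9

i=0 t=0 v=4: → [0,4); WM=0
i=1 t=0 v=6: → [0,4); WM=0
i=2 t=0 v=8: → [0,4); WM=0
i=3 t=4 v=6: → [4,8); WM=4
i=4 t=8 v=4: → [8,12); WM=8
i=5 t=4 v=2: DROP (t<8-3); WM=8
i=6 t=8 v=7: → [8,12); WM=8
i=7 t=10 v=8: → [8,14); WM=10
i=8 t=12 v=9: → [8,16); WM=12
i=9 t=5 v=6: DROP (t<12-3); WM=12
i=10 t=2 v=5: DROP (t<12-3); WM=12
i=11 t=15 v=9: → [8,19); WM=15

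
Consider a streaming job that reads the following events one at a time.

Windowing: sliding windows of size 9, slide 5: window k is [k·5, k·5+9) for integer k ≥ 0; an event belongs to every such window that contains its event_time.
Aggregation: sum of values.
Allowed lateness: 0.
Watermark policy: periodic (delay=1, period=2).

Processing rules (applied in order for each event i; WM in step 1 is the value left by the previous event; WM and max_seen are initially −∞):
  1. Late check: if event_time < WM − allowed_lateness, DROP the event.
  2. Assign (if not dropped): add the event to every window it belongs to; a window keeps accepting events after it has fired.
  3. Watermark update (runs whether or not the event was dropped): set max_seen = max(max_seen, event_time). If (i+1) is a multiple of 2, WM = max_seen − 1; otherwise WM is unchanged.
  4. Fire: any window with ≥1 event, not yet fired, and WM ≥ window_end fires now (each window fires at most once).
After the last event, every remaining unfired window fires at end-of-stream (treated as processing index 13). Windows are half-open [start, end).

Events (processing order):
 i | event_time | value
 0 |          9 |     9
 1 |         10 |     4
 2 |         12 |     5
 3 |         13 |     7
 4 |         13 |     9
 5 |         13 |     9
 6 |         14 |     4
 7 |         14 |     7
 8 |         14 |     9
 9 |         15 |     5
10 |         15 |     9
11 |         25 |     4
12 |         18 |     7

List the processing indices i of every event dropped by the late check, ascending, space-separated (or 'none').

12

i=0 t=9 v=9: → [5,14); WM=−∞
i=1 t=10 v=4: → [10,19),[5,14); WM=9
i=2 t=12 v=5: → [10,19),[5,14); WM=9
i=3 t=13 v=7: → [10,19),[5,14); WM=12
i=4 t=13 v=9: → [10,19),[5,14); WM=12
i=5 t=13 v=9: → [10,19),[5,14); WM=12
i=6 t=14 v=4: → [10,19); WM=12
i=7 t=14 v=7: → [10,19); WM=13
i=8 t=14 v=9: → [10,19); WM=13
i=9 t=15 v=5: → [15,24),[10,19); WM=14; [5,14) fires=43
i=10 t=15 v=9: → [15,24),[10,19); WM=14
i=11 t=25 v=4: → [25,34),[20,29); WM=24; [10,19) fires=68 [15,24) fires=14
i=12 t=18 v=7: DROP (t<24-0); WM=24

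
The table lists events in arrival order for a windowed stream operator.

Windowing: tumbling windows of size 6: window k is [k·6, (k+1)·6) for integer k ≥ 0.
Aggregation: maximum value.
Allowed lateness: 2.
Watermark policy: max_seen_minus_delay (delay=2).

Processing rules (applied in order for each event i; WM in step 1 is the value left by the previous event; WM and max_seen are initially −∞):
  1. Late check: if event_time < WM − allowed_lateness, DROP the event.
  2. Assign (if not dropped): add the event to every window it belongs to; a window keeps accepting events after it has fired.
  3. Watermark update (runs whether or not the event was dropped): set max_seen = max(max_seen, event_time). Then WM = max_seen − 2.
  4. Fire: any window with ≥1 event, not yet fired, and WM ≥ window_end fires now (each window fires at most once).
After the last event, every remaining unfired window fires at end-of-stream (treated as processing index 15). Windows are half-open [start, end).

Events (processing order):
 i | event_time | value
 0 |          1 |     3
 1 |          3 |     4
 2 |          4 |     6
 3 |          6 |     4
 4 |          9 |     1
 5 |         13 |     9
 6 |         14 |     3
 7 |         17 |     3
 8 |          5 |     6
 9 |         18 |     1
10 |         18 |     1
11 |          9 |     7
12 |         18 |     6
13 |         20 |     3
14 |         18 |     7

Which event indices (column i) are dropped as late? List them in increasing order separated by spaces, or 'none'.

i=0 t=1 v=3: → [0,6); WM=-1
i=1 t=3 v=4: → [0,6); WM=1
i=2 t=4 v=6: → [0,6); WM=2
i=3 t=6 v=4: → [6,12); WM=4
i=4 t=9 v=1: → [6,12); WM=7; [0,6) fires=6
i=5 t=13 v=9: → [12,18); WM=11
i=6 t=14 v=3: → [12,18); WM=12; [6,12) fires=4
i=7 t=17 v=3: → [12,18); WM=15
i=8 t=5 v=6: DROP (t<15-2); WM=15
i=9 t=18 v=1: → [18,24); WM=16
i=10 t=18 v=1: → [18,24); WM=16
i=11 t=9 v=7: DROP (t<16-2); WM=16
i=12 t=18 v=6: → [18,24); WM=16
i=13 t=20 v=3: → [18,24); WM=18; [12,18) fires=9
i=14 t=18 v=7: → [18,24); WM=18

8 11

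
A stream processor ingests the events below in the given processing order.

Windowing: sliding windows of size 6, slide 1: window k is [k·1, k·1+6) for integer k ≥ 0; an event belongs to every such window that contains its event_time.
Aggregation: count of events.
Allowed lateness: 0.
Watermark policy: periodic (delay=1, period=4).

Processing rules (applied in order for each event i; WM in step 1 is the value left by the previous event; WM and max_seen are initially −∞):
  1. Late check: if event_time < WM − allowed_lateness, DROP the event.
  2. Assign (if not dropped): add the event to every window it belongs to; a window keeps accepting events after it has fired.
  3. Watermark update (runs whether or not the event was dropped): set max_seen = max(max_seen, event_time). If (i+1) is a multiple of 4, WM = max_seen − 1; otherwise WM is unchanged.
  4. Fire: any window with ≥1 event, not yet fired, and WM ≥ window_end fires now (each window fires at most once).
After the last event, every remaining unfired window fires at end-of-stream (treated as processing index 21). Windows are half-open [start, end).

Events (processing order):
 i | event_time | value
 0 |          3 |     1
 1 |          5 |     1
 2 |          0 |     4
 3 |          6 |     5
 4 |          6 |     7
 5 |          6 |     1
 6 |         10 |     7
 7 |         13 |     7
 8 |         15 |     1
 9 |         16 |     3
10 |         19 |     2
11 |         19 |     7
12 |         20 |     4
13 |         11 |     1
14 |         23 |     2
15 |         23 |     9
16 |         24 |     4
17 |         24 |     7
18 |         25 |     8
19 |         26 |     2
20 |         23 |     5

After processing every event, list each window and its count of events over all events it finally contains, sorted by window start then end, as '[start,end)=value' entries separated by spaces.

[0,6)=3 [1,7)=5 [2,8)=5 [3,9)=5 [4,10)=4 [5,11)=5 [6,12)=4 [7,13)=1 [8,14)=2 [9,15)=2 [10,16)=3 [11,17)=3 [12,18)=3 [13,19)=3 [14,20)=4 [15,21)=5 [16,22)=4 [17,23)=3 [18,24)=5 [19,25)=7 [20,26)=6 [21,27)=6 [22,28)=6 [23,29)=6 [24,30)=4 [25,31)=2 [26,32)=1

i=0 t=3 v=1: → [3,9),[2,8),[1,7),[0,6); WM=−∞
i=1 t=5 v=1: → [5,11),[4,10),[3,9),[2,8),[1,7),[0,6); WM=−∞
i=2 t=0 v=4: → [0,6); WM=−∞
i=3 t=6 v=5: → [6,12),[5,11),[4,10),[3,9),[2,8),[1,7); WM=5
i=4 t=6 v=7: → [6,12),[5,11),[4,10),[3,9),[2,8),[1,7); WM=5
i=5 t=6 v=1: → [6,12),[5,11),[4,10),[3,9),[2,8),[1,7); WM=5
i=6 t=10 v=7: → [10,16),[9,15),[8,14),[7,13),[6,12),[5,11); WM=5
i=7 t=13 v=7: → [13,19),[12,18),[11,17),[10,16),[9,15),[8,14); WM=12; [0,6) fires=3 [1,7) fires=5 [2,8) fires=5 [3,9) fires=5 [4,10) fires=4 [5,11) fires=5 [6,12) fires=4
i=8 t=15 v=1: → [15,21),[14,20),[13,19),[12,18),[11,17),[10,16); WM=12
i=9 t=16 v=3: → [16,22),[15,21),[14,20),[13,19),[12,18),[11,17); WM=12
i=10 t=19 v=2: → [19,25),[18,24),[17,23),[16,22),[15,21),[14,20); WM=12
i=11 t=19 v=7: → [19,25),[18,24),[17,23),[16,22),[15,21),[14,20); WM=18; [7,13) fires=1 [8,14) fires=2 [9,15) fires=2 [10,16) fires=3 [11,17) fires=3 [12,18) fires=3
i=12 t=20 v=4: → [20,26),[19,25),[18,24),[17,23),[16,22),[15,21); WM=18
i=13 t=11 v=1: DROP (t<18-0); WM=18
i=14 t=23 v=2: → [23,29),[22,28),[21,27),[20,26),[19,25),[18,24); WM=18
i=15 t=23 v=9: → [23,29),[22,28),[21,27),[20,26),[19,25),[18,24); WM=22; [13,19) fires=3 [14,20) fires=4 [15,21) fires=5 [16,22) fires=4
i=16 t=24 v=4: → [24,30),[23,29),[22,28),[21,27),[20,26),[19,25); WM=22
i=17 t=24 v=7: → [24,30),[23,29),[22,28),[21,27),[20,26),[19,25); WM=22
i=18 t=25 v=8: → [25,31),[24,30),[23,29),[22,28),[21,27),[20,26); WM=22
i=19 t=26 v=2: → [26,32),[25,31),[24,30),[23,29),[22,28),[21,27); WM=25; [17,23) fires=3 [18,24) fires=5 [19,25) fires=7
i=20 t=23 v=5: DROP (t<25-0); WM=25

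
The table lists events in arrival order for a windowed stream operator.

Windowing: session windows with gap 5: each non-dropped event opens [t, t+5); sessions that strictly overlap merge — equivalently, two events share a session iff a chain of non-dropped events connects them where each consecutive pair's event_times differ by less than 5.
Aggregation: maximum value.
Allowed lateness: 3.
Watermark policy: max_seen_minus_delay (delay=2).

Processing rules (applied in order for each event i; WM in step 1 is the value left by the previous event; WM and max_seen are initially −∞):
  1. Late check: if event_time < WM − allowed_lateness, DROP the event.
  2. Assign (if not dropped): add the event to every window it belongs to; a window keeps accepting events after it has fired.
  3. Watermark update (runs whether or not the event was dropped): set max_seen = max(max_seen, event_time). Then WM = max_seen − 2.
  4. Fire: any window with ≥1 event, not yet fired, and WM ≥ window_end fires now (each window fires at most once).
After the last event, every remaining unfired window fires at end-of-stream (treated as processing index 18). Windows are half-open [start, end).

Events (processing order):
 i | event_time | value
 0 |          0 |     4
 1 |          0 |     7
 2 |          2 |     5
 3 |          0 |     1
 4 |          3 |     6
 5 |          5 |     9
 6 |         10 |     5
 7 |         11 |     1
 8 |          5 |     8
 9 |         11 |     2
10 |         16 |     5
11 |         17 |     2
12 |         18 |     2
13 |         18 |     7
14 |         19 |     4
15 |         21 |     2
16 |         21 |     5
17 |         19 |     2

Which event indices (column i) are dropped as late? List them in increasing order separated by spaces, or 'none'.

8

i=0 t=0 v=4: → [0,5); WM=-2
i=1 t=0 v=7: → [0,5); WM=-2
i=2 t=2 v=5: → [0,7); WM=0
i=3 t=0 v=1: → [0,7); WM=0
i=4 t=3 v=6: → [0,8); WM=1
i=5 t=5 v=9: → [0,10); WM=3
i=6 t=10 v=5: → [10,15); WM=8
i=7 t=11 v=1: → [10,16); WM=9
i=8 t=5 v=8: DROP (t<9-3); WM=9
i=9 t=11 v=2: → [10,16); WM=9
i=10 t=16 v=5: → [16,21); WM=14
i=11 t=17 v=2: → [16,22); WM=15
i=12 t=18 v=2: → [16,23); WM=16
i=13 t=18 v=7: → [16,23); WM=16
i=14 t=19 v=4: → [16,24); WM=17
i=15 t=21 v=2: → [16,26); WM=19
i=16 t=21 v=5: → [16,26); WM=19
i=17 t=19 v=2: → [16,26); WM=19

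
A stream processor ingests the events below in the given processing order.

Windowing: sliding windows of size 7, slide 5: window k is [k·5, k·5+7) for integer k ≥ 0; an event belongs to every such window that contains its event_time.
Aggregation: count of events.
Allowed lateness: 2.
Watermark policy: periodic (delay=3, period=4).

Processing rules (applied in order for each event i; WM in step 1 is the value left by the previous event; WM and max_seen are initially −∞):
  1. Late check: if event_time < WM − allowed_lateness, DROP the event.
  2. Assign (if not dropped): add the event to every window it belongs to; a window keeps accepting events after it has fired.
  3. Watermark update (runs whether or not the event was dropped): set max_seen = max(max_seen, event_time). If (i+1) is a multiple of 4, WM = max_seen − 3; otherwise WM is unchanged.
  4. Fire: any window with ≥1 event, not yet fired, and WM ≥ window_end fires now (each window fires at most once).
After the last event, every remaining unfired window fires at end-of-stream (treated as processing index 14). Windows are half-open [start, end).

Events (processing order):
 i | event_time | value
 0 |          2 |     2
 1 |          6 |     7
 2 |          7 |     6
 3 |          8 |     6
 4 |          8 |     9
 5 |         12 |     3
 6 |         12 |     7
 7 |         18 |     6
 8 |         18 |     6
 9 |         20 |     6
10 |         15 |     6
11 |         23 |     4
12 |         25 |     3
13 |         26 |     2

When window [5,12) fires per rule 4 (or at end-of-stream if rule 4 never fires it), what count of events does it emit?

i=0 t=2 v=2: → [0,7); WM=−∞
i=1 t=6 v=7: → [5,12),[0,7); WM=−∞
i=2 t=7 v=6: → [5,12); WM=−∞
i=3 t=8 v=6: → [5,12); WM=5
i=4 t=8 v=9: → [5,12); WM=5
i=5 t=12 v=3: → [10,17); WM=5
i=6 t=12 v=7: → [10,17); WM=5
i=7 t=18 v=6: → [15,22); WM=15; [0,7) fires=2 [5,12) fires=4
i=8 t=18 v=6: → [15,22); WM=15
i=9 t=20 v=6: → [20,27),[15,22); WM=15
i=10 t=15 v=6: → [15,22),[10,17); WM=15
i=11 t=23 v=4: → [20,27); WM=20; [10,17) fires=3
i=12 t=25 v=3: → [25,32),[20,27); WM=20
i=13 t=26 v=2: → [25,32),[20,27); WM=20

4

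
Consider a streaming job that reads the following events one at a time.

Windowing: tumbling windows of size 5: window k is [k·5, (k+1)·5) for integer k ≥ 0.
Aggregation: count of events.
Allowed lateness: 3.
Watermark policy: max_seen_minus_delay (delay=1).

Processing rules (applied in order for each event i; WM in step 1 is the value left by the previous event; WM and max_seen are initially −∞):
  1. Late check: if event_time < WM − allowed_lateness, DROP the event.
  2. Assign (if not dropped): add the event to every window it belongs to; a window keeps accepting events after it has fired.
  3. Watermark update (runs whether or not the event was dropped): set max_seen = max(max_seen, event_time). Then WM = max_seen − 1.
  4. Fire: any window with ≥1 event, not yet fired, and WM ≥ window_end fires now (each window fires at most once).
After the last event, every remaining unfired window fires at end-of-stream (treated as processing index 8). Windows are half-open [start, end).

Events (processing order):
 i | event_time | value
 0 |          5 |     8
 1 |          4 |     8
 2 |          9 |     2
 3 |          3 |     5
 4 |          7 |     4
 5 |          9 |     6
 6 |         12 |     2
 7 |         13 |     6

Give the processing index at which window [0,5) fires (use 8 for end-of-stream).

i=0 t=5 v=8: → [5,10); WM=4
i=1 t=4 v=8: → [0,5); WM=4
i=2 t=9 v=2: → [5,10); WM=8; [0,5) fires=1
i=3 t=3 v=5: DROP (t<8-3); WM=8
i=4 t=7 v=4: → [5,10); WM=8
i=5 t=9 v=6: → [5,10); WM=8
i=6 t=12 v=2: → [10,15); WM=11; [5,10) fires=4
i=7 t=13 v=6: → [10,15); WM=12

2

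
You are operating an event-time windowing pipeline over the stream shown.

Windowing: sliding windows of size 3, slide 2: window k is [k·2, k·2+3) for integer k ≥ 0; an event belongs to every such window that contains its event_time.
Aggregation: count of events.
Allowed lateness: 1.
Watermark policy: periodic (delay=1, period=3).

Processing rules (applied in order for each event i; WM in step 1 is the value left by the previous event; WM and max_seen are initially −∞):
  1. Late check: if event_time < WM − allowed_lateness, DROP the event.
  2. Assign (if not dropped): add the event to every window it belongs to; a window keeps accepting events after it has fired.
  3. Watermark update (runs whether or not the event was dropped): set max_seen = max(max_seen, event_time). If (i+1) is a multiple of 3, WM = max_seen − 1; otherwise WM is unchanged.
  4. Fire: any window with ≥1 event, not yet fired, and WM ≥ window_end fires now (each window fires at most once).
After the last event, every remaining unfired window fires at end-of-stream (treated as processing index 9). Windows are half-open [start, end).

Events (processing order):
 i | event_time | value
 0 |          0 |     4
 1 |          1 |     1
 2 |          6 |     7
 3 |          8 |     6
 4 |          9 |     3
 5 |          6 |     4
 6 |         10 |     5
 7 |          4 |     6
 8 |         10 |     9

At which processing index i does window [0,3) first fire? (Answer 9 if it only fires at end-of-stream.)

2

i=0 t=0 v=4: → [0,3); WM=−∞
i=1 t=1 v=1: → [0,3); WM=−∞
i=2 t=6 v=7: → [6,9),[4,7); WM=5; [0,3) fires=2
i=3 t=8 v=6: → [8,11),[6,9); WM=5
i=4 t=9 v=3: → [8,11); WM=5
i=5 t=6 v=4: → [6,9),[4,7); WM=8; [4,7) fires=2
i=6 t=10 v=5: → [10,13),[8,11); WM=8
i=7 t=4 v=6: DROP (t<8-1); WM=8
i=8 t=10 v=9: → [10,13),[8,11); WM=9; [6,9) fires=3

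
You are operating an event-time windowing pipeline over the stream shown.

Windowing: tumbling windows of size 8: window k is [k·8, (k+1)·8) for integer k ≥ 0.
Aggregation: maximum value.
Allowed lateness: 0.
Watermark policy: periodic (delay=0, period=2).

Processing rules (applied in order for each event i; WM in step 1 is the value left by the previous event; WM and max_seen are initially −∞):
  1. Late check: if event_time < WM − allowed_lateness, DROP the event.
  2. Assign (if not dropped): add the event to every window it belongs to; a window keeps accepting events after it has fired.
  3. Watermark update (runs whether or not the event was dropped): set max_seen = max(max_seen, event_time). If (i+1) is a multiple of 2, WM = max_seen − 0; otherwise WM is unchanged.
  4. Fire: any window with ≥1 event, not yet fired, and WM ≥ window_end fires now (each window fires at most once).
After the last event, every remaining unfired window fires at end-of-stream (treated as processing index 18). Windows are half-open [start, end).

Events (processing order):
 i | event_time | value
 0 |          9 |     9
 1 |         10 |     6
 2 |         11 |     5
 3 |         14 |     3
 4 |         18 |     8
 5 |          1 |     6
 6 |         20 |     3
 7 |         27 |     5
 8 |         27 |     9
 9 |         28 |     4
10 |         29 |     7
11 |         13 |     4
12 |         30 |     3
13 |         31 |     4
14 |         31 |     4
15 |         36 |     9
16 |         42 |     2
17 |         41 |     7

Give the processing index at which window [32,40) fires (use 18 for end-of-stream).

i=0 t=9 v=9: → [8,16); WM=−∞
i=1 t=10 v=6: → [8,16); WM=10
i=2 t=11 v=5: → [8,16); WM=10
i=3 t=14 v=3: → [8,16); WM=14
i=4 t=18 v=8: → [16,24); WM=14
i=5 t=1 v=6: DROP (t<14-0); WM=18; [8,16) fires=9
i=6 t=20 v=3: → [16,24); WM=18
i=7 t=27 v=5: → [24,32); WM=27; [16,24) fires=8
i=8 t=27 v=9: → [24,32); WM=27
i=9 t=28 v=4: → [24,32); WM=28
i=10 t=29 v=7: → [24,32); WM=28
i=11 t=13 v=4: DROP (t<28-0); WM=29
i=12 t=30 v=3: → [24,32); WM=29
i=13 t=31 v=4: → [24,32); WM=31
i=14 t=31 v=4: → [24,32); WM=31
i=15 t=36 v=9: → [32,40); WM=36; [24,32) fires=9
i=16 t=42 v=2: → [40,48); WM=36
i=17 t=41 v=7: → [40,48); WM=42; [32,40) fires=9

17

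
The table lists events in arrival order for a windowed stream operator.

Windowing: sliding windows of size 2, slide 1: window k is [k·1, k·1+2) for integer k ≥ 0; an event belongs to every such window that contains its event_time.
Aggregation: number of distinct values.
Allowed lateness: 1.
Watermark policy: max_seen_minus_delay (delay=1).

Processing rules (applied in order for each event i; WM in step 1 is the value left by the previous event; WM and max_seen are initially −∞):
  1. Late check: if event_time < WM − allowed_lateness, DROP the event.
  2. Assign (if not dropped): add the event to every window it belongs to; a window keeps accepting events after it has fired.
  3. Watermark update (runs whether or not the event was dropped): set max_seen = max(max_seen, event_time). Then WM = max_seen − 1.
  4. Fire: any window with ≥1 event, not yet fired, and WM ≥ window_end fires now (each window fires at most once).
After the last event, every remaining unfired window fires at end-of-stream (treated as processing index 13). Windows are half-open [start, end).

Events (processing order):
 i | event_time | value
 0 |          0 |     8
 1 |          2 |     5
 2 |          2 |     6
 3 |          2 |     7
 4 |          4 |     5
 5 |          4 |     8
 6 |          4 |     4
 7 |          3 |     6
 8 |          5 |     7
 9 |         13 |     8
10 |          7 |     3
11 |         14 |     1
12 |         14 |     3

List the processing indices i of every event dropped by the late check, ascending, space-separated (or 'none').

10

i=0 t=0 v=8: → [0,2); WM=-1
i=1 t=2 v=5: → [2,4),[1,3); WM=1
i=2 t=2 v=6: → [2,4),[1,3); WM=1
i=3 t=2 v=7: → [2,4),[1,3); WM=1
i=4 t=4 v=5: → [4,6),[3,5); WM=3; [0,2) fires=1 [1,3) fires=3
i=5 t=4 v=8: → [4,6),[3,5); WM=3
i=6 t=4 v=4: → [4,6),[3,5); WM=3
i=7 t=3 v=6: → [3,5),[2,4); WM=3
i=8 t=5 v=7: → [5,7),[4,6); WM=4; [2,4) fires=3
i=9 t=13 v=8: → [13,15),[12,14); WM=12; [3,5) fires=4 [4,6) fires=4 [5,7) fires=1
i=10 t=7 v=3: DROP (t<12-1); WM=12
i=11 t=14 v=1: → [14,16),[13,15); WM=13
i=12 t=14 v=3: → [14,16),[13,15); WM=13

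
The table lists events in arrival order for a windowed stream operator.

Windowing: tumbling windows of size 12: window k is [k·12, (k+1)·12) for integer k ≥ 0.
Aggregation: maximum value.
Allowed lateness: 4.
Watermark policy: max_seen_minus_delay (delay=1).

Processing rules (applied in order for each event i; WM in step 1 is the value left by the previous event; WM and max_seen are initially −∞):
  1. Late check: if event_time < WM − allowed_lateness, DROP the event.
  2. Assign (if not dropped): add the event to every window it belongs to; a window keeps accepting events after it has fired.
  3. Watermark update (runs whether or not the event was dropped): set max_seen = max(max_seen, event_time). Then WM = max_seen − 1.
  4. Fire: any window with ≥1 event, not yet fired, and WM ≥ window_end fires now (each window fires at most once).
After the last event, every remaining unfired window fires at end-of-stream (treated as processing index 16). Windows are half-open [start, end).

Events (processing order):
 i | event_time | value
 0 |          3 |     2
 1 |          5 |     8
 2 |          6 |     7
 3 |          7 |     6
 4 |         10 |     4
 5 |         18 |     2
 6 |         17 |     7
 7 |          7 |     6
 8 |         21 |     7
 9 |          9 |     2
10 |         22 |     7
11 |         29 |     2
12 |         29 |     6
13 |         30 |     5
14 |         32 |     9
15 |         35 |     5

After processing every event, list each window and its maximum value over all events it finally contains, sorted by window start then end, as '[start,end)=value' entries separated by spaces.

[0,12)=8 [12,24)=7 [24,36)=9

i=0 t=3 v=2: → [0,12); WM=2
i=1 t=5 v=8: → [0,12); WM=4
i=2 t=6 v=7: → [0,12); WM=5
i=3 t=7 v=6: → [0,12); WM=6
i=4 t=10 v=4: → [0,12); WM=9
i=5 t=18 v=2: → [12,24); WM=17; [0,12) fires=8
i=6 t=17 v=7: → [12,24); WM=17
i=7 t=7 v=6: DROP (t<17-4); WM=17
i=8 t=21 v=7: → [12,24); WM=20
i=9 t=9 v=2: DROP (t<20-4); WM=20
i=10 t=22 v=7: → [12,24); WM=21
i=11 t=29 v=2: → [24,36); WM=28; [12,24) fires=7
i=12 t=29 v=6: → [24,36); WM=28
i=13 t=30 v=5: → [24,36); WM=29
i=14 t=32 v=9: → [24,36); WM=31
i=15 t=35 v=5: → [24,36); WM=34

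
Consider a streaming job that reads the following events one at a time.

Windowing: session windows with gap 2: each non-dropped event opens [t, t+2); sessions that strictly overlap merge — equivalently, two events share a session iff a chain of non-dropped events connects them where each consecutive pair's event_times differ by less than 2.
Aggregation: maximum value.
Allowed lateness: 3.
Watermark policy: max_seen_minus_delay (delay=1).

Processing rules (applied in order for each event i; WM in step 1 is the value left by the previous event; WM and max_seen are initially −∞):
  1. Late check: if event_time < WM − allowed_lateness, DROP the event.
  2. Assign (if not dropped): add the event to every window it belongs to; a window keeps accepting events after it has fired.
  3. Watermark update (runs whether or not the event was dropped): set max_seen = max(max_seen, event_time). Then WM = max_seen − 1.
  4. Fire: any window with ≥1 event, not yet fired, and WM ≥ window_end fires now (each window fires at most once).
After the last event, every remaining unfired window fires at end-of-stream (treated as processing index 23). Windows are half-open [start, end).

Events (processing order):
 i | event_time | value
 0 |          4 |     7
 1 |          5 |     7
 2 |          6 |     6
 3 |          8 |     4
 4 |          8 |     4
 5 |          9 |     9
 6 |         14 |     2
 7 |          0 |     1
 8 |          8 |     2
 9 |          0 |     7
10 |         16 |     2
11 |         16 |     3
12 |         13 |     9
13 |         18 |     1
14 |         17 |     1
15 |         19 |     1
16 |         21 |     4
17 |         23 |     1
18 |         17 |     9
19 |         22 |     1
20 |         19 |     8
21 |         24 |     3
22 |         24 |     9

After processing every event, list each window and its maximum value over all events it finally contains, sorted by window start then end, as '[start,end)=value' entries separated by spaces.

[4,8)=7 [8,11)=9 [13,16)=9 [16,21)=8 [21,26)=9

i=0 t=4 v=7: → [4,6); WM=3
i=1 t=5 v=7: → [4,7); WM=4
i=2 t=6 v=6: → [4,8); WM=5
i=3 t=8 v=4: → [8,10); WM=7
i=4 t=8 v=4: → [8,10); WM=7
i=5 t=9 v=9: → [8,11); WM=8
i=6 t=14 v=2: → [14,16); WM=13
i=7 t=0 v=1: DROP (t<13-3); WM=13
i=8 t=8 v=2: DROP (t<13-3); WM=13
i=9 t=0 v=7: DROP (t<13-3); WM=13
i=10 t=16 v=2: → [16,18); WM=15
i=11 t=16 v=3: → [16,18); WM=15
i=12 t=13 v=9: → [13,16); WM=15
i=13 t=18 v=1: → [18,20); WM=17
i=14 t=17 v=1: → [16,20); WM=17
i=15 t=19 v=1: → [16,21); WM=18
i=16 t=21 v=4: → [21,23); WM=20
i=17 t=23 v=1: → [23,25); WM=22
i=18 t=17 v=9: DROP (t<22-3); WM=22
i=19 t=22 v=1: → [21,25); WM=22
i=20 t=19 v=8: → [16,21); WM=22
i=21 t=24 v=3: → [21,26); WM=23
i=22 t=24 v=9: → [21,26); WM=23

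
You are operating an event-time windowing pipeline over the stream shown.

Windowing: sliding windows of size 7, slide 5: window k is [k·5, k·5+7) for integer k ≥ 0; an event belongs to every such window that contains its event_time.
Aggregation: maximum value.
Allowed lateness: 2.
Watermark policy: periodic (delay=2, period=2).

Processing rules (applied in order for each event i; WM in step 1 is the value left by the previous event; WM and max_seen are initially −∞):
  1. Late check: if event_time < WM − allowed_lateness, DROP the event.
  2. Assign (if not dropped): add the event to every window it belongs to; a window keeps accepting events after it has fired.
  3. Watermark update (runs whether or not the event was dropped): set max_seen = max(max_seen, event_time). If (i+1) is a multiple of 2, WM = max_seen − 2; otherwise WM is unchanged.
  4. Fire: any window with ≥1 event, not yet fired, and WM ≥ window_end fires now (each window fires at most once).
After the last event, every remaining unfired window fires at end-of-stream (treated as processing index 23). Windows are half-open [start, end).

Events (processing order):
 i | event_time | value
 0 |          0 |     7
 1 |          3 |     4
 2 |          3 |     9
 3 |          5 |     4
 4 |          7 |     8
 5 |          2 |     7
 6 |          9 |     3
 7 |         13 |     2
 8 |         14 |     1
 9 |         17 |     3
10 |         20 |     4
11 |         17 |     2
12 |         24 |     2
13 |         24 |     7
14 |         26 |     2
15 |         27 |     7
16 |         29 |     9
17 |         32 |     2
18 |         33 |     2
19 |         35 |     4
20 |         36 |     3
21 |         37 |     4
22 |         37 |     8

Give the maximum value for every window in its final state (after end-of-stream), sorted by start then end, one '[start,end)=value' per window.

i=0 t=0 v=7: → [0,7); WM=−∞
i=1 t=3 v=4: → [0,7); WM=1
i=2 t=3 v=9: → [0,7); WM=1
i=3 t=5 v=4: → [5,12),[0,7); WM=3
i=4 t=7 v=8: → [5,12); WM=3
i=5 t=2 v=7: → [0,7); WM=5
i=6 t=9 v=3: → [5,12); WM=5
i=7 t=13 v=2: → [10,17); WM=11; [0,7) fires=9
i=8 t=14 v=1: → [10,17); WM=11
i=9 t=17 v=3: → [15,22); WM=15; [5,12) fires=8
i=10 t=20 v=4: → [20,27),[15,22); WM=15
i=11 t=17 v=2: → [15,22); WM=18; [10,17) fires=2
i=12 t=24 v=2: → [20,27); WM=18
i=13 t=24 v=7: → [20,27); WM=22; [15,22) fires=4
i=14 t=26 v=2: → [25,32),[20,27); WM=22
i=15 t=27 v=7: → [25,32); WM=25
i=16 t=29 v=9: → [25,32); WM=25
i=17 t=32 v=2: → [30,37); WM=30; [20,27) fires=7
i=18 t=33 v=2: → [30,37); WM=30
i=19 t=35 v=4: → [35,42),[30,37); WM=33; [25,32) fires=9
i=20 t=36 v=3: → [35,42),[30,37); WM=33
i=21 t=37 v=4: → [35,42); WM=35
i=22 t=37 v=8: → [35,42); WM=35

[0,7)=9 [5,12)=8 [10,17)=2 [15,22)=4 [20,27)=7 [25,32)=9 [30,37)=4 [35,42)=8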